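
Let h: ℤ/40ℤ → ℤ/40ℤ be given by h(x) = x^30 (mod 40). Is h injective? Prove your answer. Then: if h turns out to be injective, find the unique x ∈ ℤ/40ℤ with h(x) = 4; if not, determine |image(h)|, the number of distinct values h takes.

h(4): Repeated squaring mod 40: 4^1 ≡ 4, 4^2 ≡ 4² = 16, 4^4 ≡ 16² = 256 ≡ 16, 4^8 ≡ 16² = 256 ≡ 16, 4^16 ≡ 16² = 256 ≡ 16. Since 30 = 16 + 8 + 4 + 2, 4^30 ≡ 16·16·16·16: 16·16 = 256 ≡ 16, then 16·16 = 256 ≡ 16, then 16·16 = 256 ≡ 16. So 4^30 ≡ 16 (mod 40).
h(6): Repeated squaring mod 40: 6^1 ≡ 6, 6^2 ≡ 6² = 36, 6^4 ≡ 36² = 1296 ≡ 16, 6^8 ≡ 16² = 256 ≡ 16, 6^16 ≡ 16² = 256 ≡ 16. Since 30 = 16 + 8 + 4 + 2, 6^30 ≡ 16·16·16·36: 16·16 = 256 ≡ 16, then 16·16 = 256 ≡ 16, then 16·36 = 576 ≡ 16. So 6^30 ≡ 16 (mod 40).
So h(4) = h(6) = 16 while 4 ≠ 6, thus h is not injective.
Since h is not injective, we determine |image(h)|. Computing x^30 mod 40 for each x (by repeated squaring, reducing mod 40 at every step), the values h(0), h(1), …, h(39) are: 0, 1, 24, 9, 16, 25, 16, 9, 24, 1, 0, 1, 24, 9, 16, 25, 16, 9, 24, 1, 0, 1, 24, 9, 16, 25, 16, 9, 24, 1, 0, 1, 24, 9, 16, 25, 16, 9, 24, 1.
The distinct values are {0, 1, 9, 16, 24, 25}; there are 6 of them.

6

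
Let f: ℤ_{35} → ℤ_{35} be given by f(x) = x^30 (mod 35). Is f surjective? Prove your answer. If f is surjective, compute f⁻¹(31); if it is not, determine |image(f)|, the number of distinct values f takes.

6

f(2): Repeated squaring mod 35: 2^1 ≡ 2, 2^2 ≡ 2² = 4, 2^4 ≡ 4² = 16, 2^8 ≡ 16² = 256 ≡ 11, 2^16 ≡ 11² = 121 ≡ 16. Since 30 = 16 + 8 + 4 + 2, 2^30 ≡ 16·11·16·4: 16·11 = 176 ≡ 1, then 1·16 = 16, then 16·4 = 64 ≡ 29. So 2^30 ≡ 29 (mod 35).
f(3): Repeated squaring mod 35: 3^1 ≡ 3, 3^2 ≡ 3² = 9, 3^4 ≡ 9² = 81 ≡ 11, 3^8 ≡ 11² = 121 ≡ 16, 3^16 ≡ 16² = 256 ≡ 11. Since 30 = 16 + 8 + 4 + 2, 3^30 ≡ 11·16·11·9: 11·16 = 176 ≡ 1, then 1·11 = 11, then 11·9 = 99 ≡ 29. So 3^30 ≡ 29 (mod 35).
So f(2) = f(3) = 29 while 2 ≠ 3, so f is not injective.
A non-injective map from the 35-element set ℤ_{35} to itself takes at most 34 distinct values, so it cannot be surjective. Thus f is not surjective.
Since f is not surjective, we determine |image(f)|. Computing x^30 mod 35 for each x (by repeated squaring, reducing mod 35 at every step), the values f(0), f(1), …, f(34) are: 0, 1, 29, 29, 1, 15, 1, 14, 29, 1, 15, 1, 29, 29, 21, 15, 1, 29, 29, 1, 15, 21, 29, 29, 1, 15, 1, 29, 14, 1, 15, 1, 29, 29, 1.
The distinct values are {0, 1, 14, 15, 21, 29}; there are 6 of them.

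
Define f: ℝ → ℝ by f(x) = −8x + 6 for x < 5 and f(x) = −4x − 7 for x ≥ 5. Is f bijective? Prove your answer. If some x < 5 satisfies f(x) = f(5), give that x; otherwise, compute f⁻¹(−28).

Both pieces are strictly decreasing (slopes −8 and −4), so each is injective on its own interval.
The left piece maps (−∞, 5) onto (−34, ∞); the right piece maps [5, ∞) onto (−∞, −27].
These images overlap. In particular f(5) = −27 (right piece), and solving −8x + 6 = −27 on the left piece gives x = 33/8 < 5.
So f(33/8) = f(5) with 33/8 ≠ 5, and f is not injective, hence not bijective. This x = 33/8 is the requested value below 5.

33/8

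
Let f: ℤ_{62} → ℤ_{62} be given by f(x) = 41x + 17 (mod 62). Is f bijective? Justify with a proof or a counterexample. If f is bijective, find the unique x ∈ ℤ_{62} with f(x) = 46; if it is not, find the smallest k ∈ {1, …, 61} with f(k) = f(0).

37

Suppose f(a) = f(b) in ℤ_{62}. Then 41a + 17 ≡ 41b + 17 (mod 62), so 41(a − b) ≡ 0 (mod 62).
Since gcd(41, 62) = 1, 41 is invertible modulo 62, thus a − b ≡ 0 (mod 62), i.e. a = b.
We now compute 41⁻¹ mod 62 explicitly. Euclid's algorithm: 62 = 1·41 + 21, 41 = 1·21 + 20, 21 = 1·20 + 1; back-substituting gives 1 = 59·41 − 39·62, so 41⁻¹ ≡ 59 (mod 62).
For any y ∈ ℤ_{62}, x = 59(y − 17) mod 62 satisfies f(x) = 41·59(y − 17) + 17 ≡ y (since 41·59 ≡ 1 mod 62). So every y has a preimage.
Hence f is bijective.
Since f is bijective, we find f⁻¹(46): we need 41x ≡ 46 − 17 ≡ 29 (mod 62). Using 41⁻¹ = 59: x ≡ 59·29 = 1711 = 27·62 + 37, so x = 37.
Check: f(37) = 41·37 + 17 = 1534 = 24·62 + 46 ≡ 46 (mod 62).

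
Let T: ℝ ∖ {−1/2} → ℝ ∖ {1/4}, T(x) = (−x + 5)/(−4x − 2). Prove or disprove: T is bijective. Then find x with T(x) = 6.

Suppose T(s) = T(t). Cross-multiplying: (−s + 5)(−4t − 2) = (−t + 5)(−4s − 2).
Expanding both sides and cancelling the symmetric terms leaves 22·(s − t) = 0. Since 22 ≠ 0, s = t. So T is injective.
For any y ≠ 1/4, solving y(−4x − 2) = −x + 5 for x gives a well-defined x ≠ −1/2. So T is surjective.
Therefore T is bijective.
Solving T(x) = 6: cross-multiplying gives −x + 5 = 6(−4x − 2), which rearranges to 23x = −17, so x = −17/23.

-17/23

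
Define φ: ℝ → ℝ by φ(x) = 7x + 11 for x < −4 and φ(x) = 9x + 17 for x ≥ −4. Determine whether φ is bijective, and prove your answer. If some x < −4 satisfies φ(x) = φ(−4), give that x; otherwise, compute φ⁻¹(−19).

Both pieces are strictly increasing (slopes 7 and 9), so each is injective on its own interval.
The left piece maps (−∞, −4) onto (−∞, −17); the right piece maps [−4, ∞) onto [−19, ∞).
These images overlap. In particular φ(−4) = −19 (right piece), and solving 7x + 11 = −19 on the left piece gives x = −30/7 < −4.
So φ(−30/7) = φ(−4) with −30/7 ≠ −4, and φ is not injective, hence not bijective. This x = −30/7 is the requested value below −4.

-30/7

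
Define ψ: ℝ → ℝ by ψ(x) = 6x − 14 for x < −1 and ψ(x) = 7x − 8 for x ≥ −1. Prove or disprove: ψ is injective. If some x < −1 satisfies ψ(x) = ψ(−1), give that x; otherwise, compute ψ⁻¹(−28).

Both pieces are strictly increasing (slopes 6 and 7), so each is injective on its own interval.
The left piece maps (−∞, −1) onto (−∞, −20); the right piece maps [−1, ∞) onto [−15, ∞).
These images are disjoint, so no value is attained by both pieces. So ψ is injective.
Because the two images are disjoint, no x < −1 has ψ(x) = ψ(−1), so we compute ψ⁻¹(−28): −28 lies in (−∞, −20), so solve 6x − 14 = −28: x = (−28 + 14)/6 = −7/3.

-7/3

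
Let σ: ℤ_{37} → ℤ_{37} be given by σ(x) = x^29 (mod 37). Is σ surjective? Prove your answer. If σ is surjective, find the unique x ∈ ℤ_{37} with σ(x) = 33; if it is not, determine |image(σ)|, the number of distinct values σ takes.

12

Since 37 is prime, the nonzero elements of ℤ_{37} form a cyclic group of order 36.
As gcd(29, 36) = 1, raising to the 29th power is a bijection on this group: if u^29 ≡ v^29 then (uv^{−1})^29 = 1, and the only element of order dividing gcd(29, 36) = 1 is 1, so u = v.
With σ(0) = 0 this makes σ injective on all of ℤ_{37}, hence bijective (finite equal-size domain and codomain). In particular σ is surjective.
Since σ is surjective, we find the preimage of 33. The inverse of x ↦ x^29 on (ℤ_{37})^× is x ↦ x^5, because 29·5 = 145 = 4·36 + 1 ≡ 1 (mod 36) and x^{36} = 1 for x ≠ 0 (Fermat). So σ⁻¹(33) = 33^5 mod 37.
Repeated squaring mod 37: 33^1 ≡ 33, 33^2 ≡ 33² = 1089 ≡ 16, 33^4 ≡ 16² = 256 ≡ 34. Since 5 = 4 + 1, 33^5 ≡ 34·33: 34·33 = 1122 ≡ 12. So 33^5 ≡ 12 (mod 37).
Hence σ⁻¹(33) = 12.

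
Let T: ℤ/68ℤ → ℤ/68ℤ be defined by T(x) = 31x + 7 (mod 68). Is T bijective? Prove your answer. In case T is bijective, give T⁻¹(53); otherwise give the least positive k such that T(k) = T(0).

Recall: T is injective when T(u) = T(v) forces u = v.
Suppose T(u) = T(v) in ℤ/68ℤ. Then 31u + 7 ≡ 31v + 7 (mod 68), hence 31(u − v) ≡ 0 (mod 68).
Since gcd(31, 68) = 1, 31 is invertible modulo 68, hence u − v ≡ 0 (mod 68), i.e. u = v.
We now compute 31⁻¹ mod 68 explicitly. Euclid's algorithm: 68 = 2·31 + 6, 31 = 5·6 + 1; back-substituting gives 1 = 11·31 − 5·68, so 31⁻¹ ≡ 11 (mod 68).
For any y ∈ ℤ/68ℤ, x = 11(y − 7) mod 68 satisfies T(x) = 31·11(y − 7) + 7 ≡ y (since 31·11 ≡ 1 mod 68). So every y has a preimage.
Therefore T is bijective.
Since T is bijective, we compute T⁻¹(53): solve 31x + 7 ≡ 53 (mod 68), i.e. 31x ≡ 46 (mod 68).
Multiplying by 31⁻¹ = 11 gives x ≡ 11·46 = 506 = 7·68 + 30 ≡ 30 (mod 68).
Check: T(30) = 31·30 + 7 = 937 = 13·68 + 53 ≡ 53 (mod 68).

30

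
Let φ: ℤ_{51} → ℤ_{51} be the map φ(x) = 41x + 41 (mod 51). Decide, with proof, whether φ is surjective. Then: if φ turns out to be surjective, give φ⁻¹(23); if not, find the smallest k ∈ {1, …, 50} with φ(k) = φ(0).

12

Recall that surjectivity means every element of the codomain has a preimage under φ.
Since gcd(41, 51) = 1, 41 is invertible modulo 51. Euclid's algorithm: 51 = 1·41 + 10, 41 = 4·10 + 1; back-substituting gives 1 = 5·41 − 4·51, so 41⁻¹ ≡ 5 (mod 51).
Then y ↦ 5(y − 41) is a two-sided inverse to φ, so every y ∈ ℤ_{51} has a preimage.
Therefore φ is surjective.
Since φ is surjective, we find φ⁻¹(23): we need 41x ≡ 23 − 41 ≡ 33 (mod 51). Using 41⁻¹ = 5: x ≡ 5·33 = 165 = 3·51 + 12, so x = 12.
Check: φ(12) = 41·12 + 41 = 533 = 10·51 + 23 ≡ 23 (mod 51).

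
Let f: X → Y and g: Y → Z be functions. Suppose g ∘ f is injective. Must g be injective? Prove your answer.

not injective

No. Take X = {1, 2, 3}, Y = {1, 2, 3, 4}, Z = {1, 2, 3, 4}, f(a) = a for each a ∈ X, and g(b) = 3 if b ∈ {3, 4} else g(b) = b.
Then g ∘ f = f is injective (X ⊂ Y and f is the inclusion), but g(3) = g(4) = 3 with 3 ≠ 4, so g is not injective.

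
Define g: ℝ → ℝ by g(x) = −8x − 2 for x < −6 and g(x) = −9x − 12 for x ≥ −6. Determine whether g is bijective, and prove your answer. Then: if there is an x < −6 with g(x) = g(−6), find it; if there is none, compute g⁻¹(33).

Both pieces are strictly decreasing (slopes −8 and −9), so each is injective on its own interval.
The left piece maps (−∞, −6) onto (46, ∞); the right piece maps [−6, ∞) onto (−∞, 42].
The images leave a gap (46 has no preimage), so g is not surjective, hence not bijective.
Because the two images are disjoint, no x < −6 has g(x) = g(−6), so we compute g⁻¹(33): 33 lies in (−∞, 42], so solve −9x − 12 = 33: x = (33 + 12)/(−9) = −5.

-5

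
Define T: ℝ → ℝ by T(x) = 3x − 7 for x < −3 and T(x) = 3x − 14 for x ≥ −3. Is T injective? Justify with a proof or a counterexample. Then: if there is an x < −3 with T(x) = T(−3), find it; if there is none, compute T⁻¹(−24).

-16/3

Both pieces are strictly increasing (slopes 3 and 3), so each is injective on its own interval.
The left piece maps (−∞, −3) onto (−∞, −16); the right piece maps [−3, ∞) onto [−23, ∞).
These images overlap. In particular T(−3) = −23 (right piece), and solving 3x − 7 = −23 on the left piece gives x = −16/3 < −3.
So T(−16/3) = T(−3) with −16/3 ≠ −3, and T is not injective. This x = −16/3 is the requested value below −3.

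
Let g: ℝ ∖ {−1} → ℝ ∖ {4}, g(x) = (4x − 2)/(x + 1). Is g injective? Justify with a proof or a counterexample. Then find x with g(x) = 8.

Suppose g(s) = g(t). Cross-multiplying: (4s − 2)(t + 1) = (4t − 2)(s + 1).
Expanding both sides and cancelling the symmetric terms leaves 6·(s − t) = 0. Since 6 ≠ 0, s = t. So g is injective.
Solving g(x) = 8: cross-multiplying gives 4x − 2 = 8(x + 1), which rearranges to −4x = 10, so x = −5/2.

-5/2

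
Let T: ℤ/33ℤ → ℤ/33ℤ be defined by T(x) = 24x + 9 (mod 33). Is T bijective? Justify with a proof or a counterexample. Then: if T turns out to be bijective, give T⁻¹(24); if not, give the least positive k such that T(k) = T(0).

Recall that T is injective when T(s) = T(t) forces s = t.
We have gcd(24, 33) = 3 > 1. Taking s = 0 and t = 11: T(0) = 9 and T(11) = 24·11 + 9 = 273 ≡ 9 (mod 33).
So T(0) = T(11) while 0 ≠ 11, hence T is not injective, hence not bijective.
Since T is not bijective, we find the least positive k with T(k) = T(0): this means 24k ≡ 0 (mod 33), i.e. 33 ∣ 24k. Since gcd(24, 33) = 3, dividing through by 3 this holds exactly when 11 ∣ 8k, and as gcd(8, 11) = 1, exactly when 11 ∣ k.
The smallest positive such k is 11.

11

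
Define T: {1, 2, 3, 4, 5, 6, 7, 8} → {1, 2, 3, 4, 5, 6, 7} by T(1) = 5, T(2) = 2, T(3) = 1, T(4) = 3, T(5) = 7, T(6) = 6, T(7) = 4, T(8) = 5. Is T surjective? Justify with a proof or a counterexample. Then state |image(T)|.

Every element of the codomain has a preimage: 1 = T(3), 2 = T(2), 3 = T(4), 4 = T(7), 5 = T(1), 6 = T(6), 7 = T(5).
Thus T is surjective.
The image of T is {1, 2, 3, 4, 5, 6, 7}, which has 7 elements.

7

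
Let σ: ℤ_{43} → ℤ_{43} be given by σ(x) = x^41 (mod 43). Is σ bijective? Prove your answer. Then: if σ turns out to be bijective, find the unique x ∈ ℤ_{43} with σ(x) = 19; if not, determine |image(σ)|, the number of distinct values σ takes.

Since 43 is prime, the nonzero elements of ℤ_{43} form a cyclic group of order 42.
As gcd(41, 42) = 1, raising to the 41st power is a bijection on this group: if x_1^41 ≡ x_2^41 then (x_1x_2^{−1})^41 = 1, and the only element of order dividing gcd(41, 42) = 1 is 1, so x_1 = x_2.
With σ(0) = 0 this makes σ injective on all of ℤ_{43}, hence bijective (finite equal-size domain and codomain). In particular σ is bijective.
Since σ is bijective, we find the preimage of 19. The inverse of x ↦ x^41 on (ℤ_{43})^× is x ↦ x^41, because 41·41 = 1681 = 40·42 + 1 ≡ 1 (mod 42) and x^{42} = 1 for x ≠ 0 (Fermat). So σ⁻¹(19) = 19^41 mod 43.
Repeated squaring mod 43: 19^1 ≡ 19, 19^2 ≡ 19² = 361 ≡ 17, 19^4 ≡ 17² = 289 ≡ 31, 19^8 ≡ 31² = 961 ≡ 15, 19^16 ≡ 15² = 225 ≡ 10, 19^32 ≡ 10² = 100 ≡ 14. Since 41 = 32 + 8 + 1, 19^41 ≡ 14·15·19: 14·15 = 210 ≡ 38, then 38·19 = 722 ≡ 34. So 19^41 ≡ 34 (mod 43).
Hence σ⁻¹(19) = 34.

34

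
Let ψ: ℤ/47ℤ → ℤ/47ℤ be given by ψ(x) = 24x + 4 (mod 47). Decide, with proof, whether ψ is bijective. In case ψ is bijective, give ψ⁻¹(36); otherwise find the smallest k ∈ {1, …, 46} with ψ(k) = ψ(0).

Suppose ψ(a) = ψ(b) in ℤ/47ℤ. Then 24a + 4 ≡ 24b + 4 (mod 47), therefore 24(a − b) ≡ 0 (mod 47).
Since gcd(24, 47) = 1, 24 is invertible modulo 47, therefore a − b ≡ 0 (mod 47), i.e. a = b.
We now compute 24⁻¹ mod 47 explicitly. Euclid's algorithm: 47 = 1·24 + 23, 24 = 1·23 + 1; back-substituting gives 1 = 2·24 − 1·47, so 24⁻¹ ≡ 2 (mod 47).
Then y ↦ 2(y − 4) is a two-sided inverse to ψ, so every y ∈ ℤ/47ℤ has a preimage.
Therefore ψ is bijective.
Since ψ is bijective, we compute ψ⁻¹(36): solve 24x + 4 ≡ 36 (mod 47), i.e. 24x ≡ 32 (mod 47).
Multiplying by 24⁻¹ = 2 gives x ≡ 2·32 = 64 = 1·47 + 17 ≡ 17 (mod 47).
Check: ψ(17) = 24·17 + 4 = 412 = 8·47 + 36 ≡ 36 (mod 47).

17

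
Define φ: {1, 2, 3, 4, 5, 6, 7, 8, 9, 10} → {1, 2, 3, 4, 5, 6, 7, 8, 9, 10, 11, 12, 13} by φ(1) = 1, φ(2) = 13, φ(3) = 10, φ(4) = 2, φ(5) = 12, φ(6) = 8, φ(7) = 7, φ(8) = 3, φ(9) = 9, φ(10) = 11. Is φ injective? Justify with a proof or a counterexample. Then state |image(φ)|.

The values φ(1), …, φ(10) are 1, 13, 10, 2, 12, 8, 7, 3, 9, 11 — all distinct.
So φ(a) = φ(b) only when a = b, and φ is injective.
The image of φ is {1, 2, 3, 7, 8, 9, 10, 11, 12, 13}, which has 10 elements.

10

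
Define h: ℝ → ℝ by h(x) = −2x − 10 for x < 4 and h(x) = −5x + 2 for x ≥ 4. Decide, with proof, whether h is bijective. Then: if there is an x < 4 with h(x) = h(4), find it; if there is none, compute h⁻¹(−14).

2

Both pieces are strictly decreasing (slopes −2 and −5), so each is injective on its own interval.
The left piece maps (−∞, 4) onto (−18, ∞); the right piece maps [4, ∞) onto (−∞, −18].
Since −18 = −18, the images partition ℝ: h is injective and surjective, hence bijective.
Because the two images are disjoint, no x < 4 has h(x) = h(4), so we compute h⁻¹(−14): −14 lies in (−18, ∞), so solve −2x − 10 = −14: x = (−14 + 10)/(−2) = 2.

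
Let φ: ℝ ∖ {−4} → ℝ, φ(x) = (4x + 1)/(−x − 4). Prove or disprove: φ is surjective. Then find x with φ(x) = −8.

If φ(x) = −4, cross-multiplying gives −1(4x + 1) = 4(−x − 4), which simplifies to −1 = −16 — false.  So −4 has no preimage and φ is not surjective.
Solving φ(x) = −8: cross-multiplying gives 4x + 1 = −8(−x − 4), which rearranges to −4x = 31, so x = −31/4.

-31/4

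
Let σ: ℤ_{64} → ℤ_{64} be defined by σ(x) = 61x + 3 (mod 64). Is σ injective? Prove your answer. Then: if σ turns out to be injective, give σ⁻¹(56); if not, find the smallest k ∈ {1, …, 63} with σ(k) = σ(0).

25

If σ(x_1) = σ(x_2), then 61x_1 ≡ 61x_2 (mod 64). Because gcd(61, 64) = 1, we may cancel 61 to get x_1 ≡ x_2 (mod 64).
Therefore σ is injective.
We now compute 61⁻¹ mod 64 explicitly. Euclid's algorithm: 64 = 1·61 + 3, 61 = 20·3 + 1; back-substituting gives 1 = 21·61 − 20·64, so 61⁻¹ ≡ 21 (mod 64).
Since σ is injective, we compute σ⁻¹(56): solve 61x + 3 ≡ 56 (mod 64), i.e. 61x ≡ 53 (mod 64).
Multiplying by 61⁻¹ = 21 gives x ≡ 21·53 = 1113 = 17·64 + 25 ≡ 25 (mod 64).
Check: σ(25) = 61·25 + 3 = 1528 = 23·64 + 56 ≡ 56 (mod 64).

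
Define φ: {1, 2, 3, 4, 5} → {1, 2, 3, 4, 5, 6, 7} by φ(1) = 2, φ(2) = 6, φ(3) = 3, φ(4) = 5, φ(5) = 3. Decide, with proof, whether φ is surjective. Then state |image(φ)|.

4

No element maps to 1, so φ is not surjective.
The image of φ is {2, 3, 5, 6}, which has 4 elements.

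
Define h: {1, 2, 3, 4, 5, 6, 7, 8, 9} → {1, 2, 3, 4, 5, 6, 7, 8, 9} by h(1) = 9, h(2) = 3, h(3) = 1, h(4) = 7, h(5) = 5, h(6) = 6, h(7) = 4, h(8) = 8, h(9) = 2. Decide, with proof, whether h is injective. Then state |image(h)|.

9

The values h(1), …, h(9) are 9, 3, 1, 7, 5, 6, 4, 8, 2 — all distinct.
So h(a) = h(b) only when a = b, and h is injective.
The image of h is {1, 2, 3, 4, 5, 6, 7, 8, 9}, which has 9 elements.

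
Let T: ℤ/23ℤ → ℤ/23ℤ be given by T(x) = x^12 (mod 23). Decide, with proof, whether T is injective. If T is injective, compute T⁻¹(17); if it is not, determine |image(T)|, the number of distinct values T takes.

12

T(11): Repeated squaring mod 23: 11^1 ≡ 11, 11^2 ≡ 11² = 121 ≡ 6, 11^4 ≡ 6² = 36 ≡ 13, 11^8 ≡ 13² = 169 ≡ 8. Since 12 = 8 + 4, 11^12 ≡ 8·13: 8·13 = 104 ≡ 12. So 11^12 ≡ 12 (mod 23).
T(12): Repeated squaring mod 23: 12^1 ≡ 12, 12^2 ≡ 12² = 144 ≡ 6, 12^4 ≡ 6² = 36 ≡ 13, 12^8 ≡ 13² = 169 ≡ 8. Since 12 = 8 + 4, 12^12 ≡ 8·13: 8·13 = 104 ≡ 12. So 12^12 ≡ 12 (mod 23).
So T(11) = T(12) = 12 while 11 ≠ 12, so T is not injective.
Since T is not injective, we determine |image(T)|. Computing x^12 mod 23 for each x (by repeated squaring, reducing mod 23 at every step), the values T(0), T(1), …, T(22) are: 0, 1, 2, 3, 4, 18, 6, 16, 8, 9, 13, 12, 12, 13, 9, 8, 16, 6, 18, 4, 3, 2, 1.
The distinct values are {0, 1, 2, 3, 4, 6, 8, 9, 12, 13, 16, 18}; there are 12 of them.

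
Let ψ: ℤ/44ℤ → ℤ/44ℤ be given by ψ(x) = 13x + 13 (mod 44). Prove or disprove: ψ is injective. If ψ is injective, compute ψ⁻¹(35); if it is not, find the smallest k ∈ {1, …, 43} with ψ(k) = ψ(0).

22

By definition, injectivity means: for all u, v in the domain, ψ(u) = ψ(v) implies u = v.
If ψ(u) = ψ(v), then 13u ≡ 13v (mod 44). Because gcd(13, 44) = 1, we may cancel 13 to get u ≡ v (mod 44).
Therefore ψ is injective.
We now compute 13⁻¹ mod 44 explicitly. Euclid's algorithm: 44 = 3·13 + 5, 13 = 2·5 + 3, 5 = 1·3 + 2, 3 = 1·2 + 1; back-substituting gives 1 = 17·13 − 5·44, so 13⁻¹ ≡ 17 (mod 44).
Since ψ is injective, we find ψ⁻¹(35): we need 13x ≡ 35 − 13 ≡ 22 (mod 44). Using 13⁻¹ = 17: x ≡ 17·22 = 374 = 8·44 + 22, so x = 22.
Check: ψ(22) = 13·22 + 13 = 299 = 6·44 + 35 ≡ 35 (mod 44).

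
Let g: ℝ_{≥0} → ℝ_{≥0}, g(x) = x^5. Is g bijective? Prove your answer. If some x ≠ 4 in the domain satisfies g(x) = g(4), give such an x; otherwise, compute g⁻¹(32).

On ℝ_{≥0}, x ↦ x^5 is strictly increasing (injective) and for any y ∈ ℝ_{≥0} the 5th root y^{1/5} lies in ℝ_{≥0} (surjective). So g is bijective.
Since x ↦ x^5 is strictly increasing on ℝ_{≥0}, it is injective there, so no x ≠ 4 in the domain has g(x) = g(4). We therefore compute g⁻¹(32) = 32^{1/5} = 2 (indeed 2^5 = 32).

2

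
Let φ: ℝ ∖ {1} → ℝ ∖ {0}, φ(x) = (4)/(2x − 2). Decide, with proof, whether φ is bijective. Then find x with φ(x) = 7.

9/7

Suppose φ(x_1) = φ(x_2). Cross-multiplying: (4)(2x_2 − 2) = (4)(2x_1 − 2).
Expanding both sides and cancelling the symmetric terms leaves −8·(x_1 − x_2) = 0. Since −8 ≠ 0, x_1 = x_2. Thus φ is injective.
For any y ≠ 0, solving y(2x − 2) = 4 for x gives a well-defined x ≠ 1. So φ is surjective.
Therefore φ is bijective.
Solving φ(x) = 7: cross-multiplying gives 4 = 7(2x − 2), which rearranges to −14x = −18, so x = 9/7.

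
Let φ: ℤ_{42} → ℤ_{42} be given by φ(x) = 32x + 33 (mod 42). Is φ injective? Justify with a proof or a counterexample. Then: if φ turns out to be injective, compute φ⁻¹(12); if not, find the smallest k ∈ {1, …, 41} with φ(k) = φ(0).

21

We have gcd(32, 42) = 2 > 1. Taking x_1 = 0 and x_2 = 21: φ(0) = 33 and φ(21) = 32·21 + 33 = 705 ≡ 33 (mod 42).
So φ(0) = φ(21) while 0 ≠ 21, therefore φ is not injective.
Since φ is not injective, we find the least positive k with φ(k) = φ(0): this means 32k ≡ 0 (mod 42), i.e. 42 ∣ 32k. Since gcd(32, 42) = 2, dividing through by 2 this holds exactly when 21 ∣ 16k, and as gcd(16, 21) = 1, exactly when 21 ∣ k.
The smallest positive such k is 21.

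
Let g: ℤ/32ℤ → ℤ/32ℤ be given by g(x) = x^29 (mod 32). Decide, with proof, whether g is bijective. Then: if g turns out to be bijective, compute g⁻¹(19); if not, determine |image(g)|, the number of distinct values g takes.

g(0) = 0^29 = 0.
g(2): Repeated squaring mod 32: 2^1 ≡ 2, 2^2 ≡ 2² = 4, 2^4 ≡ 4² = 16, 2^8 ≡ 16² = 256 ≡ 0, 2^16 ≡ 0² = 0. Since 29 = 16 + 8 + 4 + 1, 2^29 ≡ 0·0·16·2: 0·0 = 0, then 0·16 = 0, then 0·2 = 0. So 2^29 ≡ 0 (mod 32).
So g(0) = g(2) = 0 while 0 ≠ 2, thus g is not injective, hence not bijective.
Since g is not bijective, we determine |image(g)|. Computing x^29 mod 32 for each x (by repeated squaring, reducing mod 32 at every step), the values g(0), g(1), …, g(31) are: 0, 1, 0, 19, 0, 21, 0, 7, 0, 9, 0, 27, 0, 29, 0, 15, 0, 17, 0, 3, 0, 5, 0, 23, 0, 25, 0, 11, 0, 13, 0, 31.
The distinct values are {0, 1, 3, 5, 7, 9, 11, 13, 15, 17, 19, 21, 23, 25, 27, 29, 31}; there are 17 of them.

17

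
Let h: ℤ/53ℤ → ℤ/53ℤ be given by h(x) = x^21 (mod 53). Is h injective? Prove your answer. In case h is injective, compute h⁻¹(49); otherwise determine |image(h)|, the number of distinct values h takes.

36

Since 53 is prime, the nonzero elements of ℤ/53ℤ form a cyclic group of order 52.
As gcd(21, 52) = 1, raising to the 21st power is a bijection on this group: if u^21 ≡ v^21 then (uv^{−1})^21 = 1, and the only element of order dividing gcd(21, 52) = 1 is 1, so u = v.
With h(0) = 0 this makes h injective on all of ℤ/53ℤ, hence bijective (finite equal-size domain and codomain). In particular h is injective.
Since h is injective, we find the preimage of 49. The inverse of x ↦ x^21 on (ℤ/53ℤ)^× is x ↦ x^5, because 21·5 = 105 = 2·52 + 1 ≡ 1 (mod 52) and x^{52} = 1 for x ≠ 0 (Fermat). So h⁻¹(49) = 49^5 mod 53.
Repeated squaring mod 53: 49^1 ≡ 49, 49^2 ≡ 49² = 2401 ≡ 16, 49^4 ≡ 16² = 256 ≡ 44. Since 5 = 4 + 1, 49^5 ≡ 44·49: 44·49 = 2156 ≡ 36. So 49^5 ≡ 36 (mod 53).
Hence h⁻¹(49) = 36.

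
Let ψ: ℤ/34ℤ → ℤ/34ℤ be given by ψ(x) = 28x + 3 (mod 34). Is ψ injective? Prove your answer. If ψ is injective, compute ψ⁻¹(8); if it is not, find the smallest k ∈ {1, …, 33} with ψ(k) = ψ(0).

17

Recall: ψ is injective if ψ(u) = ψ(v) implies u = v.
We have gcd(28, 34) = 2 > 1. Taking u = 0 and v = 17: ψ(0) = 3 and ψ(17) = 28·17 + 3 = 479 ≡ 3 (mod 34).
So ψ(0) = ψ(17) while 0 ≠ 17, thus ψ is not injective.
Since ψ is not injective, we find the least positive k with ψ(k) = ψ(0): this means 28k ≡ 0 (mod 34), i.e. 34 ∣ 28k. Since gcd(28, 34) = 2, dividing through by 2 this holds exactly when 17 ∣ 14k, and as gcd(14, 17) = 1, exactly when 17 ∣ k.
The smallest positive such k is 17.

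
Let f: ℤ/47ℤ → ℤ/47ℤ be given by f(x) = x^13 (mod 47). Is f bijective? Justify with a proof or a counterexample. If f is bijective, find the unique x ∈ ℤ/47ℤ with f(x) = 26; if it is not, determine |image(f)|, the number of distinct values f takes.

33

Since 47 is prime, the nonzero elements of ℤ/47ℤ form a cyclic group of order 46.
As gcd(13, 46) = 1, raising to the 13th power is a bijection on this group: if s^13 ≡ t^13 then (st^{−1})^13 = 1, and the only element of order dividing gcd(13, 46) = 1 is 1, so s = t.
With f(0) = 0 this makes f injective on all of ℤ/47ℤ, hence bijective (finite equal-size domain and codomain). In particular f is bijective.
Since f is bijective, we find the preimage of 26. The inverse of x ↦ x^13 on (ℤ/47ℤ)^× is x ↦ x^39, because 13·39 = 507 = 11·46 + 1 ≡ 1 (mod 46) and x^{46} = 1 for x ≠ 0 (Fermat). So f⁻¹(26) = 26^39 mod 47.
Repeated squaring mod 47: 26^1 ≡ 26, 26^2 ≡ 26² = 676 ≡ 18, 26^4 ≡ 18² = 324 ≡ 42, 26^8 ≡ 42² = 1764 ≡ 25, 26^16 ≡ 25² = 625 ≡ 14, 26^32 ≡ 14² = 196 ≡ 8. Since 39 = 32 + 4 + 2 + 1, 26^39 ≡ 8·42·18·26: 8·42 = 336 ≡ 7, then 7·18 = 126 ≡ 32, then 32·26 = 832 ≡ 33. So 26^39 ≡ 33 (mod 47).
Hence f⁻¹(26) = 33.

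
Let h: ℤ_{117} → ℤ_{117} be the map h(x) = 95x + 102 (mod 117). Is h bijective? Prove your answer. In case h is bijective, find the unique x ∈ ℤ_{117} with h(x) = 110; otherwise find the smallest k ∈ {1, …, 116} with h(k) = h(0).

Recall: h is injective when h(x_1) = h(x_2) forces x_1 = x_2.
If h(x_1) = h(x_2), then 95x_1 ≡ 95x_2 (mod 117). Because gcd(95, 117) = 1, we may cancel 95 to get x_1 ≡ x_2 (mod 117).
We now compute 95⁻¹ mod 117 explicitly. Euclid's algorithm: 117 = 1·95 + 22, 95 = 4·22 + 7, 22 = 3·7 + 1; back-substituting gives 1 = 101·95 − 82·117, so 95⁻¹ ≡ 101 (mod 117).
Then y ↦ 101(y − 102) is a two-sided inverse to h, so every y ∈ ℤ_{117} has a preimage.
Hence h is bijective.
Since h is bijective, we compute h⁻¹(110): solve 95x + 102 ≡ 110 (mod 117), i.e. 95x ≡ 8 (mod 117).
Multiplying by 95⁻¹ = 101 gives x ≡ 101·8 = 808 = 6·117 + 106 ≡ 106 (mod 117).
Check: h(106) = 95·106 + 102 = 10172 = 86·117 + 110 ≡ 110 (mod 117).

106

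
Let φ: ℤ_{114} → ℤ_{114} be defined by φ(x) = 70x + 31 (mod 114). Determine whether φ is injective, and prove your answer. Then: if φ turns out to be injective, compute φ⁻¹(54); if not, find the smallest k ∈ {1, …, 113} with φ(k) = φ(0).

By definition, injectivity means: for all a, b in the domain, φ(a) = φ(b) implies a = b.
We have gcd(70, 114) = 2 > 1. Taking a = 0 and b = 57: φ(0) = 31 and φ(57) = 70·57 + 31 = 4021 ≡ 31 (mod 114).
So φ(0) = φ(57) while 0 ≠ 57, therefore φ is not injective.
Since φ is not injective, we find the least positive k with φ(k) = φ(0): this means 70k ≡ 0 (mod 114), i.e. 114 ∣ 70k. Since gcd(70, 114) = 2, dividing through by 2 this holds exactly when 57 ∣ 35k, and as gcd(35, 57) = 1, exactly when 57 ∣ k.
The smallest positive such k is 57.

57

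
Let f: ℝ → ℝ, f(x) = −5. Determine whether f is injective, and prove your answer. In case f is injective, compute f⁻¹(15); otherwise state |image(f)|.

f(0) = −5 = f(1) with 0 ≠ 1, so f is not injective.
Since f is not injective, we state |image(f)|: the image of f is {−5}, which has 1 element.

1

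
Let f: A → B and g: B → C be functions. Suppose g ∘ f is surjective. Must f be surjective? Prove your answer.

No. Take A = {0, 1}, B = {0, 1, 2, 3}, C = {0}, f(a) = 0 for every a ∈ A, and g(b) = 0 for every b ∈ B.
Then g ∘ f is surjective onto {0}, but 3 ∈ B has no preimage under f, so f is not surjective.

not surjective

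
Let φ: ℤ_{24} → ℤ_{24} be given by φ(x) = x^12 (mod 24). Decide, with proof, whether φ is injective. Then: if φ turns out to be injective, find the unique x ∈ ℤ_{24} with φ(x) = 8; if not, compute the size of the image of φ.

φ(2): Repeated squaring mod 24: 2^1 ≡ 2, 2^2 ≡ 2² = 4, 2^4 ≡ 4² = 16, 2^8 ≡ 16² = 256 ≡ 16. Since 12 = 8 + 4, 2^12 ≡ 16·16: 16·16 = 256 ≡ 16. So 2^12 ≡ 16 (mod 24).
φ(4): Repeated squaring mod 24: 4^1 ≡ 4, 4^2 ≡ 4² = 16, 4^4 ≡ 16² = 256 ≡ 16, 4^8 ≡ 16² = 256 ≡ 16. Since 12 = 8 + 4, 4^12 ≡ 16·16: 16·16 = 256 ≡ 16. So 4^12 ≡ 16 (mod 24).
So φ(2) = φ(4) = 16 while 2 ≠ 4, so φ is not injective.
Since φ is not injective, we determine |image(φ)|. Computing x^12 mod 24 for each x (by repeated squaring, reducing mod 24 at every step), the values φ(0), φ(1), …, φ(23) are: 0, 1, 16, 9, 16, 1, 0, 1, 16, 9, 16, 1, 0, 1, 16, 9, 16, 1, 0, 1, 16, 9, 16, 1.
The distinct values are {0, 1, 9, 16}; there are 4 of them.

4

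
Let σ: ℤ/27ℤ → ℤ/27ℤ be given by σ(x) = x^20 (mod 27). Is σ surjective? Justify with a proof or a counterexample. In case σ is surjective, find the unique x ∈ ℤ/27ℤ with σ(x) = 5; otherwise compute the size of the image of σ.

10

σ(0) = 0^20 = 0.
σ(3): Repeated squaring mod 27: 3^1 ≡ 3, 3^2 ≡ 3² = 9, 3^4 ≡ 9² = 81 ≡ 0, 3^8 ≡ 0² = 0, 3^16 ≡ 0² = 0. Since 20 = 16 + 4, 3^20 ≡ 0·0: 0·0 = 0. So 3^20 ≡ 0 (mod 27).
So σ(0) = σ(3) = 0 while 0 ≠ 3, thus σ is not injective.
A non-injective map from the 27-element set ℤ/27ℤ to itself takes at most 26 distinct values, so it cannot be surjective. Hence σ is not surjective.
Since σ is not surjective, we determine |image(σ)|. Computing x^20 mod 27 for each x (by repeated squaring, reducing mod 27 at every step), the values σ(0), σ(1), …, σ(26) are: 0, 1, 4, 0, 16, 25, 0, 22, 10, 0, 19, 13, 0, 7, 7, 0, 13, 19, 0, 10, 22, 0, 25, 16, 0, 4, 1.
The distinct values are {0, 1, 4, 7, 10, 13, 16, 19, 22, 25}; there are 10 of them.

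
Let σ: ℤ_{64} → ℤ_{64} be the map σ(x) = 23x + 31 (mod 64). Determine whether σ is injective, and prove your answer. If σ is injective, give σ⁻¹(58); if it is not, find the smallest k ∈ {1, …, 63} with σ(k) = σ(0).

Suppose σ(u) = σ(v) in ℤ_{64}. Then 23u + 31 ≡ 23v + 31 (mod 64), hence 23(u − v) ≡ 0 (mod 64).
Since gcd(23, 64) = 1, 23 is invertible modulo 64, hence u − v ≡ 0 (mod 64), i.e. u = v.
Thus σ is injective.
We now compute 23⁻¹ mod 64 explicitly. Euclid's algorithm: 64 = 2·23 + 18, 23 = 1·18 + 5, 18 = 3·5 + 3, 5 = 1·3 + 2, 3 = 1·2 + 1; back-substituting gives 1 = 39·23 − 14·64, so 23⁻¹ ≡ 39 (mod 64).
Since σ is injective, we compute σ⁻¹(58): solve 23x + 31 ≡ 58 (mod 64), i.e. 23x ≡ 27 (mod 64).
Multiplying by 23⁻¹ = 39 gives x ≡ 39·27 = 1053 = 16·64 + 29 ≡ 29 (mod 64).
Check: σ(29) = 23·29 + 31 = 698 = 10·64 + 58 ≡ 58 (mod 64).

29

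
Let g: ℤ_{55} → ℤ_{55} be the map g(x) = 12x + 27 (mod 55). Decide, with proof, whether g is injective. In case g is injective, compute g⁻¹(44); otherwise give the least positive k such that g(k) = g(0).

Suppose g(a) = g(b) in ℤ_{55}. Then 12a + 27 ≡ 12b + 27 (mod 55), therefore 12(a − b) ≡ 0 (mod 55).
Since gcd(12, 55) = 1, 12 is invertible modulo 55, so a − b ≡ 0 (mod 55), i.e. a = b.
Therefore g is injective.
We now compute 12⁻¹ mod 55 explicitly. Euclid's algorithm: 55 = 4·12 + 7, 12 = 1·7 + 5, 7 = 1·5 + 2, 5 = 2·2 + 1; back-substituting gives 1 = 23·12 − 5·55, so 12⁻¹ ≡ 23 (mod 55).
Since g is injective, we compute g⁻¹(44): solve 12x + 27 ≡ 44 (mod 55), i.e. 12x ≡ 17 (mod 55).
Multiplying by 12⁻¹ = 23 gives x ≡ 23·17 = 391 = 7·55 + 6 ≡ 6 (mod 55).
Check: g(6) = 12·6 + 27 = 99 = 1·55 + 44 ≡ 44 (mod 55).

6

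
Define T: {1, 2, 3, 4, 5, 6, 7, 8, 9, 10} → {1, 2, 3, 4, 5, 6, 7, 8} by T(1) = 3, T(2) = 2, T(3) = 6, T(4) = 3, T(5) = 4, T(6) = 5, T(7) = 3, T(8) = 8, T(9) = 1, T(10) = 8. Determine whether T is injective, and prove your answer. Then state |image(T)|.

T(1) = 3 = T(4) with 1 ≠ 4, so T is not injective.
The image of T is {1, 2, 3, 4, 5, 6, 8}, which has 7 elements.

7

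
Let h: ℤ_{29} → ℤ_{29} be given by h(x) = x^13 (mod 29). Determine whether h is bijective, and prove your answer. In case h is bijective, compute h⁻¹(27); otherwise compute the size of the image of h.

15

Since 29 is prime, the nonzero elements of ℤ_{29} form a cyclic group of order 28.
As gcd(13, 28) = 1, raising to the 13th power is a bijection on this group: if s^13 ≡ t^13 then (st^{−1})^13 = 1, and the only element of order dividing gcd(13, 28) = 1 is 1, so s = t.
With h(0) = 0 this makes h injective on all of ℤ_{29}, hence bijective (finite equal-size domain and codomain). In particular h is bijective.
Since h is bijective, we find the preimage of 27. The inverse of x ↦ x^13 on (ℤ_{29})^× is x ↦ x^13, because 13·13 = 169 = 6·28 + 1 ≡ 1 (mod 28) and x^{28} = 1 for x ≠ 0 (Fermat). So h⁻¹(27) = 27^13 mod 29.
Repeated squaring mod 29: 27^1 ≡ 27, 27^2 ≡ 27² = 729 ≡ 4, 27^4 ≡ 4² = 16, 27^8 ≡ 16² = 256 ≡ 24. Since 13 = 8 + 4 + 1, 27^13 ≡ 24·16·27: 24·16 = 384 ≡ 7, then 7·27 = 189 ≡ 15. So 27^13 ≡ 15 (mod 29).
Hence h⁻¹(27) = 15.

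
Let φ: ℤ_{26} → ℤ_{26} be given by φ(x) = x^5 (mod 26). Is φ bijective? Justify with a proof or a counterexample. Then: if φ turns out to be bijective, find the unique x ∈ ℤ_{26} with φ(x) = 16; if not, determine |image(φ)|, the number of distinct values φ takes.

Computing x^5 mod 26 for each x (by repeated squaring, reducing mod 26 at every step), the values φ(0), φ(1), …, φ(25) are: 0, 1, 6, 9, 10, 5, 2, 11, 8, 3, 4, 7, 12, 13, 14, 19, 22, 23, 18, 15, 24, 21, 16, 17, 20, 25.
Every element of ℤ_{26} appears exactly once in this list, so φ is a bijection, and in particular bijective.
Since φ is bijective, we read off the preimage of 16 from the same table: φ(22) = 16, so φ⁻¹(16) = 22.

22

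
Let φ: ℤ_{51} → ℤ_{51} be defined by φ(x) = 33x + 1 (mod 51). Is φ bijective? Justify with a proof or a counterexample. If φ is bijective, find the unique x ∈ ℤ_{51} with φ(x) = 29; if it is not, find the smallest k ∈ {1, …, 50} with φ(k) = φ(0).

17

We have gcd(33, 51) = 3 > 1. Taking s = 0 and t = 17: φ(0) = 1 and φ(17) = 33·17 + 1 = 562 ≡ 1 (mod 51).
So φ(0) = φ(17) while 0 ≠ 17, therefore φ is not injective, hence not bijective.
Since φ is not bijective, we find the least positive k with φ(k) = φ(0): this means 33k ≡ 0 (mod 51), i.e. 51 ∣ 33k. Since gcd(33, 51) = 3, dividing through by 3 this holds exactly when 17 ∣ 11k, and as gcd(11, 17) = 1, exactly when 17 ∣ k.
The smallest positive such k is 17.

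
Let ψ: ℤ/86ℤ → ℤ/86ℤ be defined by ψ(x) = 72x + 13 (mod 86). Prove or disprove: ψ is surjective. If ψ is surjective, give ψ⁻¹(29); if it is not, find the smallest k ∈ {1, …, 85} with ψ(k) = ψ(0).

43

Since gcd(72, 86) = 2, we have 72x ≡ 0 (mod 2) for all x, so ψ(x) ≡ 1 (mod 2).
But 0 ≢ 1 (mod 2), so 0 ∈ ℤ/86ℤ has no preimage. Thus ψ is not surjective.
Since ψ is not surjective, we find the least positive k with ψ(k) = ψ(0): this means 72k ≡ 0 (mod 86), i.e. 86 ∣ 72k. Since gcd(72, 86) = 2, dividing through by 2 this holds exactly when 43 ∣ 36k, and as gcd(36, 43) = 1, exactly when 43 ∣ k.
The smallest positive such k is 43.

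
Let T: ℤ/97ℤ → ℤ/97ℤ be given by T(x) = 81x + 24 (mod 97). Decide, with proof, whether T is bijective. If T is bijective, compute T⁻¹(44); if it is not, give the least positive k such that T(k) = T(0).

23

Recall: T is injective if T(s) = T(t) implies s = t.
Suppose T(s) = T(t) in ℤ/97ℤ. Then 81s + 24 ≡ 81t + 24 (mod 97), so 81(s − t) ≡ 0 (mod 97).
Since gcd(81, 97) = 1, 81 is invertible modulo 97, thus s − t ≡ 0 (mod 97), i.e. s = t.
We now compute 81⁻¹ mod 97 explicitly. Euclid's algorithm: 97 = 1·81 + 16, 81 = 5·16 + 1; back-substituting gives 1 = 6·81 − 5·97, so 81⁻¹ ≡ 6 (mod 97).
Then y ↦ 6(y − 24) is a two-sided inverse to T, so every y ∈ ℤ/97ℤ has a preimage.
Therefore T is bijective.
Since T is bijective, we find T⁻¹(44): we need 81x ≡ 44 − 24 ≡ 20 (mod 97). Using 81⁻¹ = 6: x ≡ 6·20 = 120 = 1·97 + 23, so x = 23.
Check: T(23) = 81·23 + 24 = 1887 = 19·97 + 44 ≡ 44 (mod 97).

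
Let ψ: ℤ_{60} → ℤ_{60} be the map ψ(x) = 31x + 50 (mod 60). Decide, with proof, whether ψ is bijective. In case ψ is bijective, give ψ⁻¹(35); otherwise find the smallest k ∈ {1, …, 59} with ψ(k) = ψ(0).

Suppose ψ(u) = ψ(v) in ℤ_{60}. Then 31u + 50 ≡ 31v + 50 (mod 60), hence 31(u − v) ≡ 0 (mod 60).
Since gcd(31, 60) = 1, 31 is invertible modulo 60, thus u − v ≡ 0 (mod 60), i.e. u = v.
We now compute 31⁻¹ mod 60 explicitly. Euclid's algorithm: 60 = 1·31 + 29, 31 = 1·29 + 2, 29 = 14·2 + 1; back-substituting gives 1 = 31·31 − 16·60, so 31⁻¹ ≡ 31 (mod 60).
Then y ↦ 31(y − 50) is a two-sided inverse to ψ, so every y ∈ ℤ_{60} has a preimage.
Thus ψ is bijective.
Since ψ is bijective, we find ψ⁻¹(35): we need 31x ≡ 35 − 50 ≡ 45 (mod 60). Using 31⁻¹ = 31: x ≡ 31·45 = 1395 = 23·60 + 15, so x = 15.
Check: ψ(15) = 31·15 + 50 = 515 = 8·60 + 35 ≡ 35 (mod 60).

15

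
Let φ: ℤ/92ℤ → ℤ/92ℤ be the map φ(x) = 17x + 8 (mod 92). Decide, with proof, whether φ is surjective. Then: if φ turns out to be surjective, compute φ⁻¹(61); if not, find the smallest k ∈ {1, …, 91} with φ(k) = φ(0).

Recall: φ is surjective if every y in the codomain equals φ(x) for some x in the domain.
Since gcd(17, 92) = 1, 17 is invertible modulo 92. Euclid's algorithm: 92 = 5·17 + 7, 17 = 2·7 + 3, 7 = 2·3 + 1; back-substituting gives 1 = 65·17 − 12·92, so 17⁻¹ ≡ 65 (mod 92).
Then y ↦ 65(y − 8) is a two-sided inverse to φ, so every y ∈ ℤ/92ℤ has a preimage.
Thus φ is surjective.
Since φ is surjective, we find φ⁻¹(61): we need 17x ≡ 61 − 8 ≡ 53 (mod 92). Using 17⁻¹ = 65: x ≡ 65·53 = 3445 = 37·92 + 41, so x = 41.
Check: φ(41) = 17·41 + 8 = 705 = 7·92 + 61 ≡ 61 (mod 92).

41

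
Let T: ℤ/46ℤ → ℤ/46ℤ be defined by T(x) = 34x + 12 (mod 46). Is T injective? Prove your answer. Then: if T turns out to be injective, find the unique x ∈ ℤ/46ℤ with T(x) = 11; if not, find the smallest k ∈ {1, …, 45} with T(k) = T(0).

By definition, T is injective when T(a) = T(b) forces a = b.
We have gcd(34, 46) = 2 > 1. Taking a = 0 and b = 23: T(0) = 12 and T(23) = 34·23 + 12 = 794 ≡ 12 (mod 46).
So T(0) = T(23) while 0 ≠ 23, thus T is not injective.
Since T is not injective, we find the least positive k with T(k) = T(0): this means 34k ≡ 0 (mod 46), i.e. 46 ∣ 34k. Since gcd(34, 46) = 2, dividing through by 2 this holds exactly when 23 ∣ 17k, and as gcd(17, 23) = 1, exactly when 23 ∣ k.
The smallest positive such k is 23.

23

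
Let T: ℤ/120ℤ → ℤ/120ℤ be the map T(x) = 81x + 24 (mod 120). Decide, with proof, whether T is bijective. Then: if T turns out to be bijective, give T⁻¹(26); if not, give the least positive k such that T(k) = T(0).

40

We have gcd(81, 120) = 3 > 1. Taking u = 0 and v = 40: T(0) = 24 and T(40) = 81·40 + 24 = 3264 ≡ 24 (mod 120).
So T(0) = T(40) while 0 ≠ 40, so T is not injective, hence not bijective.
Since T is not bijective, we find the least positive k with T(k) = T(0): this means 81k ≡ 0 (mod 120), i.e. 120 ∣ 81k. Since gcd(81, 120) = 3, dividing through by 3 this holds exactly when 40 ∣ 27k, and as gcd(27, 40) = 1, exactly when 40 ∣ k.
The smallest positive such k is 40.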